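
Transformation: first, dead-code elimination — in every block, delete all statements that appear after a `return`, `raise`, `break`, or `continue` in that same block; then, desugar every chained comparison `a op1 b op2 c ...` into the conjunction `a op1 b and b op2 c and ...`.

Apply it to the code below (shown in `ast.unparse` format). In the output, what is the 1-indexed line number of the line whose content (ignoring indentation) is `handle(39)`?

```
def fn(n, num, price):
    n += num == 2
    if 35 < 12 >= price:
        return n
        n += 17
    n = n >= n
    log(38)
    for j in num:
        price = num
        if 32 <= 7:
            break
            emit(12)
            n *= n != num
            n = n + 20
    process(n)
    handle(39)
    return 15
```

Transformed code:
def fn(n, num, price):
    n += num == 2
    if 35 < 12 and 12 >= price:
        return n
    n = n >= n
    log(38)
    for j in num:
        price = num
        if 32 <= 7:
            break
    process(n)
    handle(39)
    return 15

12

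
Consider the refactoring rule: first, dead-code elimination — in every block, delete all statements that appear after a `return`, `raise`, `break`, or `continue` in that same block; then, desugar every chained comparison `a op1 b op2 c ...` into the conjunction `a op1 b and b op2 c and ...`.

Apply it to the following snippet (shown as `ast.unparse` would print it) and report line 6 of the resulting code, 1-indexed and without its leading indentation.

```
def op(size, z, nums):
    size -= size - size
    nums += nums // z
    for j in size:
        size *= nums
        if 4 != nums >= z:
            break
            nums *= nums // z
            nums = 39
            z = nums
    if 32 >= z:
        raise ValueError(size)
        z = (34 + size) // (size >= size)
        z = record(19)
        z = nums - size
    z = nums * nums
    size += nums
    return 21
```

Transformed code:
def op(size, z, nums):
    size -= size - size
    nums += nums // z
    for j in size:
        size *= nums
        if 4 != nums and nums >= z:
            break
    if 32 >= z:
        raise ValueError(size)
    z = nums * nums
    size += nums
    return 21

if 4 != nums and nums >= z:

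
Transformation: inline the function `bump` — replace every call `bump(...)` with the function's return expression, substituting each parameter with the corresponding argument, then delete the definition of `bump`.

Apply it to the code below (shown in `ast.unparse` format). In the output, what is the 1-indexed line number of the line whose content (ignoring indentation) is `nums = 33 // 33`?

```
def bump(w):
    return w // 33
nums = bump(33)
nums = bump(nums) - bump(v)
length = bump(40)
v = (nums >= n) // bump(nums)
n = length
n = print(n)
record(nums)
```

Transformed code:
nums = 33 // 33
nums = nums // 33 - v // 33
length = 40 // 33
v = (nums >= n) // (nums // 33)
n = length
n = print(n)
record(nums)

1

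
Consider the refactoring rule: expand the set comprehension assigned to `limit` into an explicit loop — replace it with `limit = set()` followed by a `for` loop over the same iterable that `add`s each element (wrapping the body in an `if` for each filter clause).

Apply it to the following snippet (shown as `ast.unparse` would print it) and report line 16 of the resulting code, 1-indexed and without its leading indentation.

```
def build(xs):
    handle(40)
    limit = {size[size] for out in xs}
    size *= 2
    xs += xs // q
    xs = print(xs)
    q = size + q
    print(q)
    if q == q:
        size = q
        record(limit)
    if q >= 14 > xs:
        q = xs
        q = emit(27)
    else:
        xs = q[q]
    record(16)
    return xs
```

Transformed code:
def build(xs):
    handle(40)
    limit = set()
    for out in xs:
        limit.add(size[size])
    size *= 2
    xs += xs // q
    xs = print(xs)
    q = size + q
    print(q)
    if q == q:
        size = q
        record(limit)
    if q >= 14 > xs:
        q = xs
        q = emit(27)
    else:
        xs = q[q]
    record(16)
    return xs

q = emit(27)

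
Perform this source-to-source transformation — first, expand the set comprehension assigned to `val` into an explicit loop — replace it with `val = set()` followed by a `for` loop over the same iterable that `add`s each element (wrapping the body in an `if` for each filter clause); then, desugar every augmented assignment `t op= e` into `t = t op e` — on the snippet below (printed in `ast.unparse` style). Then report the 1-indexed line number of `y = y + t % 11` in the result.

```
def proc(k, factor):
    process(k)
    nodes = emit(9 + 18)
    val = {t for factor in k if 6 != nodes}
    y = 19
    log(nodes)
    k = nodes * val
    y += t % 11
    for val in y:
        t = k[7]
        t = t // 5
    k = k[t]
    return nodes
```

Transformed code:
def proc(k, factor):
    process(k)
    nodes = emit(9 + 18)
    val = set()
    for factor in k:
        if 6 != nodes:
            val.add(t)
    y = 19
    log(nodes)
    k = nodes * val
    y = y + t % 11
    for val in y:
        t = k[7]
        t = t // 5
    k = k[t]
    return nodes

11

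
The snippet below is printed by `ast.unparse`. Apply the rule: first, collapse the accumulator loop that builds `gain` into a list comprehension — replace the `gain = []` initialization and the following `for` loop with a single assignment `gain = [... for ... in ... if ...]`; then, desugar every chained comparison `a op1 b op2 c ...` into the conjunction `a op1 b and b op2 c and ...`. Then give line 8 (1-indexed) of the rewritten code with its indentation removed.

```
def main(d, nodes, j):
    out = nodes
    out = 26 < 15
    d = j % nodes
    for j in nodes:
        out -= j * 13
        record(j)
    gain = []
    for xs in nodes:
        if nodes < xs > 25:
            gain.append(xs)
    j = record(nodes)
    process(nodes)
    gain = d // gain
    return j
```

gain = [xs for xs in nodes if nodes < xs and xs > 25]

Transformed code:
def main(d, nodes, j):
    out = nodes
    out = 26 < 15
    d = j % nodes
    for j in nodes:
        out -= j * 13
        record(j)
    gain = [xs for xs in nodes if nodes < xs and xs > 25]
    j = record(nodes)
    process(nodes)
    gain = d // gain
    return j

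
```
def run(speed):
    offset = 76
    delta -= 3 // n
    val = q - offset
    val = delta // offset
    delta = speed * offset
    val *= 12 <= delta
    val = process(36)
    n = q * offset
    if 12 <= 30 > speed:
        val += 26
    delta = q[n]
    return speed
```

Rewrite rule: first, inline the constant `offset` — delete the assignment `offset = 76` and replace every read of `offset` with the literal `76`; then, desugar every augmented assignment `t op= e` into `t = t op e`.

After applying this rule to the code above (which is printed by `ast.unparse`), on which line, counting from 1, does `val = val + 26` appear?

10

Transformed code:
def run(speed):
    delta = delta - 3 // n
    val = q - 76
    val = delta // 76
    delta = speed * 76
    val = val * (12 <= delta)
    val = process(36)
    n = q * 76
    if 12 <= 30 > speed:
        val = val + 26
    delta = q[n]
    return speed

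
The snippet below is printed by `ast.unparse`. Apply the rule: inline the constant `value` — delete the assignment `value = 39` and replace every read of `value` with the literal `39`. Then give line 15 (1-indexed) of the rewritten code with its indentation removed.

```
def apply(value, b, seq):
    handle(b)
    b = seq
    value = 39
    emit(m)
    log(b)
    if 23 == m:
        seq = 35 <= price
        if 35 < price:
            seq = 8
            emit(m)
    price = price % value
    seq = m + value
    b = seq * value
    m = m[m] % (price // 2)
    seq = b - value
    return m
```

Transformed code:
def apply(value, b, seq):
    handle(b)
    b = seq
    emit(m)
    log(b)
    if 23 == m:
        seq = 35 <= price
        if 35 < price:
            seq = 8
            emit(m)
    price = price % 39
    seq = m + 39
    b = seq * 39
    m = m[m] % (price // 2)
    seq = b - 39
    return m

seq = b - 39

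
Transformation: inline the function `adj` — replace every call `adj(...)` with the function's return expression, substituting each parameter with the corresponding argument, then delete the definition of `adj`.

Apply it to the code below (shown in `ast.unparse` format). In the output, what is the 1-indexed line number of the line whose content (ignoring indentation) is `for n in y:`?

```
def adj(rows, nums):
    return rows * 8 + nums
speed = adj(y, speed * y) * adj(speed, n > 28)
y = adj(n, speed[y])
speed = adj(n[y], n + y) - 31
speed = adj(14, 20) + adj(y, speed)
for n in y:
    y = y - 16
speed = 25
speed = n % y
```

Transformed code:
speed = (y * 8 + speed * y) * (speed * 8 + (n > 28))
y = n * 8 + speed[y]
speed = n[y] * 8 + (n + y) - 31
speed = 14 * 8 + 20 + (y * 8 + speed)
for n in y:
    y = y - 16
speed = 25
speed = n % y

5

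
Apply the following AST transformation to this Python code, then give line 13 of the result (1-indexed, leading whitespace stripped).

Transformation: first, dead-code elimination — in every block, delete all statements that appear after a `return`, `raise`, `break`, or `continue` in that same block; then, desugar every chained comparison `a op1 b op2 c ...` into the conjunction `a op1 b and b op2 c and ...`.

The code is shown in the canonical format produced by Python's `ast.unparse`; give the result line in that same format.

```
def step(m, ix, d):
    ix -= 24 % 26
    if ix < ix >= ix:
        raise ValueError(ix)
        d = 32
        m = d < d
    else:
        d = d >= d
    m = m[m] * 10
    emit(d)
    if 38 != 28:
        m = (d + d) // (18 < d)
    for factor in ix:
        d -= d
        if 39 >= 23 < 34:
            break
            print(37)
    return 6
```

if 39 >= 23 and 23 < 34:

Transformed code:
def step(m, ix, d):
    ix -= 24 % 26
    if ix < ix and ix >= ix:
        raise ValueError(ix)
    else:
        d = d >= d
    m = m[m] * 10
    emit(d)
    if 38 != 28:
        m = (d + d) // (18 < d)
    for factor in ix:
        d -= d
        if 39 >= 23 and 23 < 34:
            break
    return 6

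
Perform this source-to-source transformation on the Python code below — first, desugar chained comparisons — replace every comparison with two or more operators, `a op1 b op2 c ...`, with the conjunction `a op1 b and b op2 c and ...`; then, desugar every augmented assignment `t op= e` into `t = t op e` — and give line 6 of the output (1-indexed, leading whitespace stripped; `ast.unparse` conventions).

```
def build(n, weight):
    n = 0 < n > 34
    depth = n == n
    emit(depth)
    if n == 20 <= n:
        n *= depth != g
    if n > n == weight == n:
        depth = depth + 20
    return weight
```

Transformed code:
def build(n, weight):
    n = 0 < n and n > 34
    depth = n == n
    emit(depth)
    if n == 20 and 20 <= n:
        n = n * (depth != g)
    if n > n and n == weight and (weight == n):
        depth = depth + 20
    return weight

n = n * (depth != g)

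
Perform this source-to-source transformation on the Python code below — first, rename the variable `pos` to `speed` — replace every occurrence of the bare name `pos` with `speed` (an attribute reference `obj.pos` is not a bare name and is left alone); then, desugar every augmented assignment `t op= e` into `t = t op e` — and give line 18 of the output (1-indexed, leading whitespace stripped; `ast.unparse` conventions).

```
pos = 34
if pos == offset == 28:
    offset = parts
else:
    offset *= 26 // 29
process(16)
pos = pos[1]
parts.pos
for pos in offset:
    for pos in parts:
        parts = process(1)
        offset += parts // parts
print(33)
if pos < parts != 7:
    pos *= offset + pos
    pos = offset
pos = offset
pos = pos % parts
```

speed = speed % parts

Transformed code:
speed = 34
if speed == offset == 28:
    offset = parts
else:
    offset = offset * (26 // 29)
process(16)
speed = speed[1]
parts.pos
for speed in offset:
    for speed in parts:
        parts = process(1)
        offset = offset + parts // parts
print(33)
if speed < parts != 7:
    speed = speed * (offset + speed)
    speed = offset
speed = offset
speed = speed % parts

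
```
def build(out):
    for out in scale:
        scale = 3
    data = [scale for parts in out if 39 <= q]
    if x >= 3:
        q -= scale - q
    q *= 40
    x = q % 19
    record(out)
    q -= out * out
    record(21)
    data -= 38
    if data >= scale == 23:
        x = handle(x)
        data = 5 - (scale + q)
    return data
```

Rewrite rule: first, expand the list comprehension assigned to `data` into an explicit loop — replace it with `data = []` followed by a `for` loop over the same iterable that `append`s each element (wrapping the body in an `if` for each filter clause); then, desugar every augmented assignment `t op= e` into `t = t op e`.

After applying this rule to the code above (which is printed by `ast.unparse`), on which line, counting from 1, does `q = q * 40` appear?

10

Transformed code:
def build(out):
    for out in scale:
        scale = 3
    data = []
    for parts in out:
        if 39 <= q:
            data.append(scale)
    if x >= 3:
        q = q - (scale - q)
    q = q * 40
    x = q % 19
    record(out)
    q = q - out * out
    record(21)
    data = data - 38
    if data >= scale == 23:
        x = handle(x)
        data = 5 - (scale + q)
    return data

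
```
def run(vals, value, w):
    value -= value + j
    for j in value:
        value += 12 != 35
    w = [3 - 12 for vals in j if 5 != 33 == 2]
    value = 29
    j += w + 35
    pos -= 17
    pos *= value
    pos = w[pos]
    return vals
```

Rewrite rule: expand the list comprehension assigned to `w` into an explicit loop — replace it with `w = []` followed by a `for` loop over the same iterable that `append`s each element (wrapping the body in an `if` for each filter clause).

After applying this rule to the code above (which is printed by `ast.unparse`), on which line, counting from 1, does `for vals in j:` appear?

6

Transformed code:
def run(vals, value, w):
    value -= value + j
    for j in value:
        value += 12 != 35
    w = []
    for vals in j:
        if 5 != 33 == 2:
            w.append(3 - 12)
    value = 29
    j += w + 35
    pos -= 17
    pos *= value
    pos = w[pos]
    return vals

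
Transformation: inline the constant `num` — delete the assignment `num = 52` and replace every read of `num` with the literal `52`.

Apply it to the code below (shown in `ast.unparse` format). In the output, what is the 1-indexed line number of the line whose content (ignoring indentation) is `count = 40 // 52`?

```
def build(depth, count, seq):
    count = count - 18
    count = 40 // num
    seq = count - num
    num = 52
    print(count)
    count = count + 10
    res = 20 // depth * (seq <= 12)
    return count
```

Transformed code:
def build(depth, count, seq):
    count = count - 18
    count = 40 // 52
    seq = count - 52
    print(count)
    count = count + 10
    res = 20 // depth * (seq <= 12)
    return count

3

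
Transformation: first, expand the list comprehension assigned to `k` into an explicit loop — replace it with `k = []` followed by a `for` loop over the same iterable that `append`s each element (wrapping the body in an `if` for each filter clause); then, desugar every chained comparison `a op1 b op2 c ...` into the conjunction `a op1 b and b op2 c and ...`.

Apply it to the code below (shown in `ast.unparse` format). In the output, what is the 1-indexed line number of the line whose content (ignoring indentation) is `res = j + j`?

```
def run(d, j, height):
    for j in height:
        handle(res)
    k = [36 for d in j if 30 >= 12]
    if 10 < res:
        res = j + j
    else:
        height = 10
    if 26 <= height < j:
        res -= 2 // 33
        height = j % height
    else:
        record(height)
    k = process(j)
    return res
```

9

Transformed code:
def run(d, j, height):
    for j in height:
        handle(res)
    k = []
    for d in j:
        if 30 >= 12:
            k.append(36)
    if 10 < res:
        res = j + j
    else:
        height = 10
    if 26 <= height and height < j:
        res -= 2 // 33
        height = j % height
    else:
        record(height)
    k = process(j)
    return res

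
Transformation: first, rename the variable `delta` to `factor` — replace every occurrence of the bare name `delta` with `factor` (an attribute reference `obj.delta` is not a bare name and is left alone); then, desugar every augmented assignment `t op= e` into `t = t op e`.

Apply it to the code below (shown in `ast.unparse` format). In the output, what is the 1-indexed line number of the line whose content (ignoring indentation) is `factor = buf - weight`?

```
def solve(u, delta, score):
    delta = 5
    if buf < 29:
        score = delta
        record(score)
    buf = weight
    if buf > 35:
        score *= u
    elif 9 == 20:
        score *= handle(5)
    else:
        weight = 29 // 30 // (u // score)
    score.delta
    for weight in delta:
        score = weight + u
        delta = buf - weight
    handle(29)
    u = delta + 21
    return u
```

Transformed code:
def solve(u, factor, score):
    factor = 5
    if buf < 29:
        score = factor
        record(score)
    buf = weight
    if buf > 35:
        score = score * u
    elif 9 == 20:
        score = score * handle(5)
    else:
        weight = 29 // 30 // (u // score)
    score.delta
    for weight in factor:
        score = weight + u
        factor = buf - weight
    handle(29)
    u = factor + 21
    return u

16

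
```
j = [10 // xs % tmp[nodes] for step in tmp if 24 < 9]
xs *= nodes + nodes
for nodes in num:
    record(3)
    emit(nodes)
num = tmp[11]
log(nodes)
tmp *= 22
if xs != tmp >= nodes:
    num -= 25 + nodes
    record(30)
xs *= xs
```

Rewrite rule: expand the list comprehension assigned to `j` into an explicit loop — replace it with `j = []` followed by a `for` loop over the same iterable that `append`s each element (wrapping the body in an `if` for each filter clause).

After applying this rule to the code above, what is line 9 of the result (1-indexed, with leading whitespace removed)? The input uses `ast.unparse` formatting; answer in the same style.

Transformed code:
j = []
for step in tmp:
    if 24 < 9:
        j.append(10 // xs % tmp[nodes])
xs *= nodes + nodes
for nodes in num:
    record(3)
    emit(nodes)
num = tmp[11]
log(nodes)
tmp *= 22
if xs != tmp >= nodes:
    num -= 25 + nodes
    record(30)
xs *= xs

num = tmp[11]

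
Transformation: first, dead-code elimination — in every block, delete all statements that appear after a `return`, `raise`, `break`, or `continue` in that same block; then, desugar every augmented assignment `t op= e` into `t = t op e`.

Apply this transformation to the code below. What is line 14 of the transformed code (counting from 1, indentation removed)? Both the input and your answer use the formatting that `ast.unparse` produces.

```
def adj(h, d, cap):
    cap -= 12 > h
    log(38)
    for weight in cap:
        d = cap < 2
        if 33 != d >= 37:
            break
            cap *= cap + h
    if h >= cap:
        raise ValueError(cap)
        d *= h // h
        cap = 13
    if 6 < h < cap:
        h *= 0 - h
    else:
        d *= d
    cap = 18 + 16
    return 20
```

cap = 18 + 16

Transformed code:
def adj(h, d, cap):
    cap = cap - (12 > h)
    log(38)
    for weight in cap:
        d = cap < 2
        if 33 != d >= 37:
            break
    if h >= cap:
        raise ValueError(cap)
    if 6 < h < cap:
        h = h * (0 - h)
    else:
        d = d * d
    cap = 18 + 16
    return 20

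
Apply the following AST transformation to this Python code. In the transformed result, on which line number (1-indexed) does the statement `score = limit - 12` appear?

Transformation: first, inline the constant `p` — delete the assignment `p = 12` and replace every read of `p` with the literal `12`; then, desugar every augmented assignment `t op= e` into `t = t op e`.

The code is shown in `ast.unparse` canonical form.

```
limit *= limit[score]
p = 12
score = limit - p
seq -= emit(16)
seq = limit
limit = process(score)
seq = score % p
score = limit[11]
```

Transformed code:
limit = limit * limit[score]
score = limit - 12
seq = seq - emit(16)
seq = limit
limit = process(score)
seq = score % 12
score = limit[11]

2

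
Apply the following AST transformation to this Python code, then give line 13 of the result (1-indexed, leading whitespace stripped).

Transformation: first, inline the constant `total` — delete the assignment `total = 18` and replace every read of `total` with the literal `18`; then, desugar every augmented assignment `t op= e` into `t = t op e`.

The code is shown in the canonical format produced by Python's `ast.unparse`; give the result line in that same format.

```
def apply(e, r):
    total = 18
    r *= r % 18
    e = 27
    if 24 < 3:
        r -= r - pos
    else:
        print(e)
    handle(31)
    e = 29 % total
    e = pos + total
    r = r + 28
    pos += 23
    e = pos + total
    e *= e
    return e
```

e = pos + 18

Transformed code:
def apply(e, r):
    r = r * (r % 18)
    e = 27
    if 24 < 3:
        r = r - (r - pos)
    else:
        print(e)
    handle(31)
    e = 29 % 18
    e = pos + 18
    r = r + 28
    pos = pos + 23
    e = pos + 18
    e = e * e
    return e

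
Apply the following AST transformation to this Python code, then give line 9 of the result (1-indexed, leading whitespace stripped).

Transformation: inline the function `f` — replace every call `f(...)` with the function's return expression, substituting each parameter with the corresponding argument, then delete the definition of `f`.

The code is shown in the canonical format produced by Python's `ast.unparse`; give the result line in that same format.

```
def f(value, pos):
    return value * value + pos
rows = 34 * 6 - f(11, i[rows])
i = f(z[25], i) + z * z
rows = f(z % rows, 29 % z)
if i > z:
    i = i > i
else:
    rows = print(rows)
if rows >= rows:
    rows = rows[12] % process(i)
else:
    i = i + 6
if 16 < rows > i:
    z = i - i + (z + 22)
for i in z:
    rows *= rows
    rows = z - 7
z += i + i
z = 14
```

rows = rows[12] % process(i)

Transformed code:
rows = 34 * 6 - (11 * 11 + i[rows])
i = z[25] * z[25] + i + z * z
rows = z % rows * (z % rows) + 29 % z
if i > z:
    i = i > i
else:
    rows = print(rows)
if rows >= rows:
    rows = rows[12] % process(i)
else:
    i = i + 6
if 16 < rows > i:
    z = i - i + (z + 22)
for i in z:
    rows *= rows
    rows = z - 7
z += i + i
z = 14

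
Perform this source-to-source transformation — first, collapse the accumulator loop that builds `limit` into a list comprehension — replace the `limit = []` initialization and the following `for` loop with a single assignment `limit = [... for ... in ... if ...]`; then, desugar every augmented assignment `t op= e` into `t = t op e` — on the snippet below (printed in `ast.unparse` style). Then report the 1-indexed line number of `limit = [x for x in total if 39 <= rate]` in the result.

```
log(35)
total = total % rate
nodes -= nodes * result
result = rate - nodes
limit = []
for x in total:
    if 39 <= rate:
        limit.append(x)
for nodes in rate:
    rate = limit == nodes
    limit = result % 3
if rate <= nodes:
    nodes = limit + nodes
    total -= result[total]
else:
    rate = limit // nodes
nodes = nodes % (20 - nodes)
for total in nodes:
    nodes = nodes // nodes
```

5

Transformed code:
log(35)
total = total % rate
nodes = nodes - nodes * result
result = rate - nodes
limit = [x for x in total if 39 <= rate]
for nodes in rate:
    rate = limit == nodes
    limit = result % 3
if rate <= nodes:
    nodes = limit + nodes
    total = total - result[total]
else:
    rate = limit // nodes
nodes = nodes % (20 - nodes)
for total in nodes:
    nodes = nodes // nodes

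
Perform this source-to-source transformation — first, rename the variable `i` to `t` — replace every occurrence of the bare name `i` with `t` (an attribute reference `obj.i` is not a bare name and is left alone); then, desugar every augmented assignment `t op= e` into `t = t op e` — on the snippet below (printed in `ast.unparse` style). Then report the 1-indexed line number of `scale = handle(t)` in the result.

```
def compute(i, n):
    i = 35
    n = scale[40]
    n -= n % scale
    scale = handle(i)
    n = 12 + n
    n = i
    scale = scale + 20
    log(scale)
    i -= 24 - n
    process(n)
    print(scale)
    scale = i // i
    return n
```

5

Transformed code:
def compute(t, n):
    t = 35
    n = scale[40]
    n = n - n % scale
    scale = handle(t)
    n = 12 + n
    n = t
    scale = scale + 20
    log(scale)
    t = t - (24 - n)
    process(n)
    print(scale)
    scale = t // t
    return n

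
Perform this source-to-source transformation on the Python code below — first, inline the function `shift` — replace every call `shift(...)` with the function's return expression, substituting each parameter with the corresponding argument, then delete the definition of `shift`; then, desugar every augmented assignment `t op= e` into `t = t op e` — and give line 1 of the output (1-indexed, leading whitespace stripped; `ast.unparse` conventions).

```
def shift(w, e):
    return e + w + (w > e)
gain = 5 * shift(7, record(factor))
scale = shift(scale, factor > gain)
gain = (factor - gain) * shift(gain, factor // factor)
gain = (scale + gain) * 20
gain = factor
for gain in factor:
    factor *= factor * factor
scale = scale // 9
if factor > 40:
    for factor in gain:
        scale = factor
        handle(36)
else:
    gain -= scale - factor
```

Transformed code:
gain = 5 * (record(factor) + 7 + (7 > record(factor)))
scale = (factor > gain) + scale + (scale > (factor > gain))
gain = (factor - gain) * (factor // factor + gain + (gain > factor // factor))
gain = (scale + gain) * 20
gain = factor
for gain in factor:
    factor = factor * (factor * factor)
scale = scale // 9
if factor > 40:
    for factor in gain:
        scale = factor
        handle(36)
else:
    gain = gain - (scale - factor)

gain = 5 * (record(factor) + 7 + (7 > record(factor)))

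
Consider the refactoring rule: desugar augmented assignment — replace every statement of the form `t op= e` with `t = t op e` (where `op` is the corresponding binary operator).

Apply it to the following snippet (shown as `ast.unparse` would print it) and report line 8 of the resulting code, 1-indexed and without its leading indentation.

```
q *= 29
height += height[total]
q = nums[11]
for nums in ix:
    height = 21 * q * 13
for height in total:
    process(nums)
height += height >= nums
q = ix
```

height = height + (height >= nums)

Transformed code:
q = q * 29
height = height + height[total]
q = nums[11]
for nums in ix:
    height = 21 * q * 13
for height in total:
    process(nums)
height = height + (height >= nums)
q = ix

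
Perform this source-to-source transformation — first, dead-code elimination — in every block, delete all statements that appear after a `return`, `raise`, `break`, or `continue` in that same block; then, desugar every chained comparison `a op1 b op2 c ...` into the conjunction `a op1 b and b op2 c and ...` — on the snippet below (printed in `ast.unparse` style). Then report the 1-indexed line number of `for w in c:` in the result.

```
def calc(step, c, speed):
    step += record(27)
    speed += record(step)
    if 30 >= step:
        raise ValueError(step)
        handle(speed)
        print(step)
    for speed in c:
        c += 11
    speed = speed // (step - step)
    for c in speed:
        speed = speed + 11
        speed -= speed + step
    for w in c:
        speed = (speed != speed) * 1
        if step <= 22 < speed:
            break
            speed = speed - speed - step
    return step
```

12

Transformed code:
def calc(step, c, speed):
    step += record(27)
    speed += record(step)
    if 30 >= step:
        raise ValueError(step)
    for speed in c:
        c += 11
    speed = speed // (step - step)
    for c in speed:
        speed = speed + 11
        speed -= speed + step
    for w in c:
        speed = (speed != speed) * 1
        if step <= 22 and 22 < speed:
            break
    return step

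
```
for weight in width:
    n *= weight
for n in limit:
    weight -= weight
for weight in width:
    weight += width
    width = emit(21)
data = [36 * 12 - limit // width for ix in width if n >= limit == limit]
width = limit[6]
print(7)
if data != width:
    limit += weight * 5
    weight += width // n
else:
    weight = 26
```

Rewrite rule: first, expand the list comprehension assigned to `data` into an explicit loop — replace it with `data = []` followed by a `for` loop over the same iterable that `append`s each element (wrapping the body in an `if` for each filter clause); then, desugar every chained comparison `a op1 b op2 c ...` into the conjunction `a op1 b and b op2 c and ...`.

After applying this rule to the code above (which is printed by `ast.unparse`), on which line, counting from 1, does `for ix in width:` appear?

Transformed code:
for weight in width:
    n *= weight
for n in limit:
    weight -= weight
for weight in width:
    weight += width
    width = emit(21)
data = []
for ix in width:
    if n >= limit and limit == limit:
        data.append(36 * 12 - limit // width)
width = limit[6]
print(7)
if data != width:
    limit += weight * 5
    weight += width // n
else:
    weight = 26

9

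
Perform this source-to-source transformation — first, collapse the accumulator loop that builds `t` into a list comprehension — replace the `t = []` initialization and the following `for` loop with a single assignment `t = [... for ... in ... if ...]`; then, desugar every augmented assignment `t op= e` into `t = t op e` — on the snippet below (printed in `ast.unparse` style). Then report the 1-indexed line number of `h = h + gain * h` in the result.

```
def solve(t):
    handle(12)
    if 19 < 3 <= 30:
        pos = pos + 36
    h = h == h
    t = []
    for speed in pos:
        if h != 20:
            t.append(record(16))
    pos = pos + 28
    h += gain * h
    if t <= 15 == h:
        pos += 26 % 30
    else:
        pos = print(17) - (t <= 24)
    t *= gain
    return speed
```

Transformed code:
def solve(t):
    handle(12)
    if 19 < 3 <= 30:
        pos = pos + 36
    h = h == h
    t = [record(16) for speed in pos if h != 20]
    pos = pos + 28
    h = h + gain * h
    if t <= 15 == h:
        pos = pos + 26 % 30
    else:
        pos = print(17) - (t <= 24)
    t = t * gain
    return speed

8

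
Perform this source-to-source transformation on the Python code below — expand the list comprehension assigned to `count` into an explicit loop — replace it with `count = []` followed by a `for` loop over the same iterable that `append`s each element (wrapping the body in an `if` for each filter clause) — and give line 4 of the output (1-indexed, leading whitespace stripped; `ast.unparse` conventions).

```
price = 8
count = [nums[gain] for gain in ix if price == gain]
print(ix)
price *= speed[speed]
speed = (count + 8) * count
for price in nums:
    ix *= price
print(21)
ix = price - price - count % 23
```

Transformed code:
price = 8
count = []
for gain in ix:
    if price == gain:
        count.append(nums[gain])
print(ix)
price *= speed[speed]
speed = (count + 8) * count
for price in nums:
    ix *= price
print(21)
ix = price - price - count % 23

if price == gain:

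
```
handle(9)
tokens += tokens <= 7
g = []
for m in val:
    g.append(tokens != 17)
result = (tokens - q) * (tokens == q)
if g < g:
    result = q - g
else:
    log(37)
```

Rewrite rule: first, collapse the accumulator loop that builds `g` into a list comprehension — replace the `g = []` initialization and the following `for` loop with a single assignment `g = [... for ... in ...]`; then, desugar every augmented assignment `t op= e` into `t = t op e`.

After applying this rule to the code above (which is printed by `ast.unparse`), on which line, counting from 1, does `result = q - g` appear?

6

Transformed code:
handle(9)
tokens = tokens + (tokens <= 7)
g = [tokens != 17 for m in val]
result = (tokens - q) * (tokens == q)
if g < g:
    result = q - g
else:
    log(37)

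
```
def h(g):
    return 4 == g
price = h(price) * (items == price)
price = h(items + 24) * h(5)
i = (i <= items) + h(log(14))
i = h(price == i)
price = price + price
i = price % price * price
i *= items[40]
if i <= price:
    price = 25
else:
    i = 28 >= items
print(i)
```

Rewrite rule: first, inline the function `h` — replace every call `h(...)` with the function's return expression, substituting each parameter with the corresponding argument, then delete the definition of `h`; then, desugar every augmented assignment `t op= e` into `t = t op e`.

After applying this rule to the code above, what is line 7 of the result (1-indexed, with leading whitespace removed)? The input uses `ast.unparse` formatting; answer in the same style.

i = i * items[40]

Transformed code:
price = (4 == price) * (items == price)
price = (4 == items + 24) * (4 == 5)
i = (i <= items) + (4 == log(14))
i = 4 == (price == i)
price = price + price
i = price % price * price
i = i * items[40]
if i <= price:
    price = 25
else:
    i = 28 >= items
print(i)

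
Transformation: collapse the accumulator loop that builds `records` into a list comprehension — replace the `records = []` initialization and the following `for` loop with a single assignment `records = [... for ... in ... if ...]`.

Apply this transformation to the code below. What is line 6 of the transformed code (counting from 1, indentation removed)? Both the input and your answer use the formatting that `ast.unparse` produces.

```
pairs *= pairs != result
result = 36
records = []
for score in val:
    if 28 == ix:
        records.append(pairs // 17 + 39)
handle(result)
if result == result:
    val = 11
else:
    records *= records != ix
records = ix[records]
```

Transformed code:
pairs *= pairs != result
result = 36
records = [pairs // 17 + 39 for score in val if 28 == ix]
handle(result)
if result == result:
    val = 11
else:
    records *= records != ix
records = ix[records]

val = 11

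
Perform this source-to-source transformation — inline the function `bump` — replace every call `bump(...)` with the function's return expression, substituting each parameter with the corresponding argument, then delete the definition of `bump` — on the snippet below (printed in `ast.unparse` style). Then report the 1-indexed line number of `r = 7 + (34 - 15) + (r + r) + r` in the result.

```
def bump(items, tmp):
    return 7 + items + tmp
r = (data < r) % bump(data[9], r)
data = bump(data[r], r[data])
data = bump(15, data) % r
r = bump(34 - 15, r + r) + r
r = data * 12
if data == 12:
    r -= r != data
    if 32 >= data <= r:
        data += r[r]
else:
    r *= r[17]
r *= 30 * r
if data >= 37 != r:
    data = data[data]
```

4

Transformed code:
r = (data < r) % (7 + data[9] + r)
data = 7 + data[r] + r[data]
data = (7 + 15 + data) % r
r = 7 + (34 - 15) + (r + r) + r
r = data * 12
if data == 12:
    r -= r != data
    if 32 >= data <= r:
        data += r[r]
else:
    r *= r[17]
r *= 30 * r
if data >= 37 != r:
    data = data[data]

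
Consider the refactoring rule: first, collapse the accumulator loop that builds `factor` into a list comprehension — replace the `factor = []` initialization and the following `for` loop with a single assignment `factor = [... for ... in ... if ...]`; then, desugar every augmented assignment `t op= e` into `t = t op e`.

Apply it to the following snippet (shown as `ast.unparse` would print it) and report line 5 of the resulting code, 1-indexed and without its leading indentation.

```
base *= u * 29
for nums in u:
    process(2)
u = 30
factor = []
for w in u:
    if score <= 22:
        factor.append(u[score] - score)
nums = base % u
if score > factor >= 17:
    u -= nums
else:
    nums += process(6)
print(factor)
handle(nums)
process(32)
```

factor = [u[score] - score for w in u if score <= 22]

Transformed code:
base = base * (u * 29)
for nums in u:
    process(2)
u = 30
factor = [u[score] - score for w in u if score <= 22]
nums = base % u
if score > factor >= 17:
    u = u - nums
else:
    nums = nums + process(6)
print(factor)
handle(nums)
process(32)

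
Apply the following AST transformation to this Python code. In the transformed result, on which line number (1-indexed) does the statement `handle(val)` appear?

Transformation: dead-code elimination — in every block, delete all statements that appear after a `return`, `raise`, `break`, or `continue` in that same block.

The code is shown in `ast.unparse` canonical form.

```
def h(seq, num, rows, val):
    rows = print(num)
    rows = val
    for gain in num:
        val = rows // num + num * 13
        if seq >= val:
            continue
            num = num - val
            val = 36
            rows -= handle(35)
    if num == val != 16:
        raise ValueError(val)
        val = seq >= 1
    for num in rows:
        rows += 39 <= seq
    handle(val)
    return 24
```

Transformed code:
def h(seq, num, rows, val):
    rows = print(num)
    rows = val
    for gain in num:
        val = rows // num + num * 13
        if seq >= val:
            continue
    if num == val != 16:
        raise ValueError(val)
    for num in rows:
        rows += 39 <= seq
    handle(val)
    return 24

12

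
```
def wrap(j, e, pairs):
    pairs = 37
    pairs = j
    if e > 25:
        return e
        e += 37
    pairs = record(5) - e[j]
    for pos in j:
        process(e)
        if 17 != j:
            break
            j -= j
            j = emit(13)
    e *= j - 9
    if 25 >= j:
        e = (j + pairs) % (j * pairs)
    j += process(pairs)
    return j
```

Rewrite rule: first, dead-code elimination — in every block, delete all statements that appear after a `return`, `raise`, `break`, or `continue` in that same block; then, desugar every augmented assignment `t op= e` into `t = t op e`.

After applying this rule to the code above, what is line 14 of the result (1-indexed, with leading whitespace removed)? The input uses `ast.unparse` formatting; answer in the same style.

j = j + process(pairs)

Transformed code:
def wrap(j, e, pairs):
    pairs = 37
    pairs = j
    if e > 25:
        return e
    pairs = record(5) - e[j]
    for pos in j:
        process(e)
        if 17 != j:
            break
    e = e * (j - 9)
    if 25 >= j:
        e = (j + pairs) % (j * pairs)
    j = j + process(pairs)
    return j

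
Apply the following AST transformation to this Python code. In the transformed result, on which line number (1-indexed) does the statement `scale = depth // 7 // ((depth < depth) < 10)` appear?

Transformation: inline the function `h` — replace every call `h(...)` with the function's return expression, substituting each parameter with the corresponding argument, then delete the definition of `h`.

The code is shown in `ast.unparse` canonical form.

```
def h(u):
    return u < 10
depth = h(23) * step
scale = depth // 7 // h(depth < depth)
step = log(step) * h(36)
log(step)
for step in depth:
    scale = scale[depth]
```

2

Transformed code:
depth = (23 < 10) * step
scale = depth // 7 // ((depth < depth) < 10)
step = log(step) * (36 < 10)
log(step)
for step in depth:
    scale = scale[depth]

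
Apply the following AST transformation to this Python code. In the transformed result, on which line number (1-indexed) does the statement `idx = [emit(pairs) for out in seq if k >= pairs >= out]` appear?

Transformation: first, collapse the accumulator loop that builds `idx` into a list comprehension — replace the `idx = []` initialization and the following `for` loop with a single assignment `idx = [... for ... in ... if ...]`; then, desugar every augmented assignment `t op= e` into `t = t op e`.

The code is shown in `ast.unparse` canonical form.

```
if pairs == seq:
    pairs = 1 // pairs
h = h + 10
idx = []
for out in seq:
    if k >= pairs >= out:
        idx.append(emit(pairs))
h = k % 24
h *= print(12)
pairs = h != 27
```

4

Transformed code:
if pairs == seq:
    pairs = 1 // pairs
h = h + 10
idx = [emit(pairs) for out in seq if k >= pairs >= out]
h = k % 24
h = h * print(12)
pairs = h != 27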